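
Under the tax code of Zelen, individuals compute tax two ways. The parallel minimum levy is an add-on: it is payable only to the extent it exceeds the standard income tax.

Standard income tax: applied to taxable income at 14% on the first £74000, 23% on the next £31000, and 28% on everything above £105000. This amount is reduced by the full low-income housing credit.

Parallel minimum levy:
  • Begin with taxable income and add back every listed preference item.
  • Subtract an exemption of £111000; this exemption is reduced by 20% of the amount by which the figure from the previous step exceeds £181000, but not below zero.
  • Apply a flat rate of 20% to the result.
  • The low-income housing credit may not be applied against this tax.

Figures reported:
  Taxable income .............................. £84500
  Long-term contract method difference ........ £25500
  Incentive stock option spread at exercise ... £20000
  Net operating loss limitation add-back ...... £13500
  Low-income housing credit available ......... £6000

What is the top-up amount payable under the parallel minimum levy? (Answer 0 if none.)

£0

Standard income tax:
  £74000 × 14% = £10360
  £10500 × 23% = £2415
  → £12775
  Less low-income housing credit £6000 → £6775

Parallel minimum levy:
  Adjusted income: £84500 + £25500 + £20000 + £13500 = £143500
  Exemption: £143500 ≤ £181000, so full £111000 applies
  Base: £143500 − £111000 = £32500
  £32500 × 20% = £6500

£6500 ≤ £6775, so no add-on is due.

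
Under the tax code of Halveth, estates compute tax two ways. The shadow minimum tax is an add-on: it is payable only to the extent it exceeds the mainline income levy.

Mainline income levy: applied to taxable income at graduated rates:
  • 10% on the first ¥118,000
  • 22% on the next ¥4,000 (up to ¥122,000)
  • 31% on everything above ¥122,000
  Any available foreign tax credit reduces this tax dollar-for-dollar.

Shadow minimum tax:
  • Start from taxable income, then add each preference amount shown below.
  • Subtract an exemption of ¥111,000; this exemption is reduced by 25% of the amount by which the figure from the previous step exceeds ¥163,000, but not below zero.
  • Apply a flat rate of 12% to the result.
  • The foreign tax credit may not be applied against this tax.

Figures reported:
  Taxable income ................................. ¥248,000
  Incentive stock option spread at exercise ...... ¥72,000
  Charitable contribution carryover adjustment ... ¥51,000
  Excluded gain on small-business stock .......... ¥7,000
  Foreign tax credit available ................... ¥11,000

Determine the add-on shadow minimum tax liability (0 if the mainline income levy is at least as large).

¥0

Shadow minimum tax:
  Adjusted income: ¥248,000 + ¥72,000 + ¥51,000 + ¥7,000 = ¥378,000
  Exemption: ¥111,000 − 25% × (¥378,000 − ¥163,000) = ¥111,000 − ¥53,750 = ¥57,250
  Base: ¥378,000 − ¥57,250 = ¥320,750
  ¥320,750 × 12% = ¥38,490

Mainline income levy:
  ¥118,000 × 10% = ¥11,800
  ¥4,000 × 22% = ¥880
  ¥126,000 × 31% = ¥39,060
  → ¥51,740
  Less foreign tax credit ¥11,000 → ¥40,740

¥38,490 ≤ ¥40,740, so no add-on is due.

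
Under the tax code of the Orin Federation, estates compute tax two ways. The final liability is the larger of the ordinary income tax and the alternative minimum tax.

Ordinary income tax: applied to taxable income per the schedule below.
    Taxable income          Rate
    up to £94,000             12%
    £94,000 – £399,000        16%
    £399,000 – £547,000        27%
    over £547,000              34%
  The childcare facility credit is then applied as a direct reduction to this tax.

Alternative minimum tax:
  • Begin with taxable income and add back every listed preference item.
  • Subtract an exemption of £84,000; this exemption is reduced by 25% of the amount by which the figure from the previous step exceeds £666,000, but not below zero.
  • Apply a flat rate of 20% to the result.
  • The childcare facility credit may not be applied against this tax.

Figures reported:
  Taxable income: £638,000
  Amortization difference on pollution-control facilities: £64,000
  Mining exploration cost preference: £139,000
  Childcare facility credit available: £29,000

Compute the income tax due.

£160,150

Ordinary income tax:
  £94,000 × 12% = £11,280
  £305,000 × 16% = £48,800
  £148,000 × 27% = £39,960
  £91,000 × 34% = £30,940
  → £130,980
  Less childcare facility credit £29,000 → £101,980

Alternative minimum tax:
  Adjusted income: £638,000 + £64,000 + £139,000 = £841,000
  Exemption: £84,000 − 25% × (£841,000 − £666,000) = £84,000 − £43,750 = £40,250
  Base: £841,000 − £40,250 = £800,750
  £800,750 × 20% = £160,150

£160,150 > £101,980, so the alternative minimum tax is the binding amount.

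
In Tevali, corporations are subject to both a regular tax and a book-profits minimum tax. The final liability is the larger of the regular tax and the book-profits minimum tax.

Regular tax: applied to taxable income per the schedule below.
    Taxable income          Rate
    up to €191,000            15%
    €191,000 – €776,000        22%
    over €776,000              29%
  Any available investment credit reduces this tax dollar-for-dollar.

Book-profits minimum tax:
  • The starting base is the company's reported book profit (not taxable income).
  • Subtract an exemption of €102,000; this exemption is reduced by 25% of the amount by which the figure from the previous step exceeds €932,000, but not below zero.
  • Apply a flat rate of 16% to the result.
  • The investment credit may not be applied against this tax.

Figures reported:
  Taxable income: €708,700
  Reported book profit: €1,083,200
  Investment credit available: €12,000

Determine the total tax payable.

€163,040

Regular tax:
  €191,000 × 15% = €28,650
  €517,700 × 22% = €113,894
  → €142,544
  Less investment credit €12,000 → €130,544

Book-profits minimum tax:
  Base (reported book profit): €1,083,200
  Exemption: €102,000 − 25% × (€1,083,200 − €932,000) = €102,000 − €37,800 = €64,200
  Base: €1,083,200 − €64,200 = €1,019,000
  €1,019,000 × 16% = €163,040

€163,040 > €130,544, so the book-profits minimum tax is the binding amount.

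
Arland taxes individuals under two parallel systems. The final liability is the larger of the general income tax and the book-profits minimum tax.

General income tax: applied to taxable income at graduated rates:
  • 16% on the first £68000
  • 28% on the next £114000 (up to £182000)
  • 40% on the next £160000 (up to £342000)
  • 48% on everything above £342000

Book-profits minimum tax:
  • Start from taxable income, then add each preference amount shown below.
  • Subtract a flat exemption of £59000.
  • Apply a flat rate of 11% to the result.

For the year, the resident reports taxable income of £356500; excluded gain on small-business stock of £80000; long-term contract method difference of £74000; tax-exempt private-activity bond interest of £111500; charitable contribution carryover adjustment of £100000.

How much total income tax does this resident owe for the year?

General income tax:
  £68000 × 16% = £10880
  £114000 × 28% = £31920
  £160000 × 40% = £64000
  £14500 × 48% = £6960
  → £113760

Book-profits minimum tax:
  Adjusted income: £356500 + £80000 + £74000 + £111500 + £100000 = £722000
  Less exemption £59000 → base £663000
  £663000 × 11% = £72930

£113760 > £72930, so the general income tax governs.

£113760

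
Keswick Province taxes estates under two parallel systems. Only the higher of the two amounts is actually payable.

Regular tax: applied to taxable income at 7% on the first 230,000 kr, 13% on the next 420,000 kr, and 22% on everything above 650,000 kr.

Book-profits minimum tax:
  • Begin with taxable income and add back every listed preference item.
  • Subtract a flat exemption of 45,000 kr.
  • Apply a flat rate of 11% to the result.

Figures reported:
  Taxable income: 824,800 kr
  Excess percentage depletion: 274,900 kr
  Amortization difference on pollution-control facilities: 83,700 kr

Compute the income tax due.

Book-profits minimum tax:
  Adjusted income: 824,800 kr + 274,900 kr + 83,700 kr = 1,183,400 kr
  Less exemption 45,000 kr → base 1,138,400 kr
  1,138,400 kr × 11% = 125,224 kr

Regular tax:
  230,000 kr × 7% = 16,100 kr
  420,000 kr × 13% = 54,600 kr
  174,800 kr × 22% = 38,456 kr
  → 109,156 kr

125,224 kr > 109,156 kr, so the book-profits minimum tax is the binding amount.

125,224 kr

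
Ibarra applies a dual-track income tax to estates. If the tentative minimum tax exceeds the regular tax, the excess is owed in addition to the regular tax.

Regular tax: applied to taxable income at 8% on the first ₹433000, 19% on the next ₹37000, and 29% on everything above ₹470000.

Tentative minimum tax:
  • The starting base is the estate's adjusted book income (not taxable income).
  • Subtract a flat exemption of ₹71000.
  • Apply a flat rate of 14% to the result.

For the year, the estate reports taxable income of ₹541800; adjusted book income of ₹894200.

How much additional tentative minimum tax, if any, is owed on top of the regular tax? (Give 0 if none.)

₹52756

Tentative minimum tax:
  Base (adjusted book income): ₹894200
  Less exemption ₹71000 → base ₹823200
  ₹823200 × 14% = ₹115248

Regular tax:
  ₹433000 × 8% = ₹34640
  ₹37000 × 19% = ₹7030
  ₹71800 × 29% = ₹20822
  → ₹62492

Excess of tentative minimum tax over regular tax: ₹115248 − ₹62492 = ₹52756.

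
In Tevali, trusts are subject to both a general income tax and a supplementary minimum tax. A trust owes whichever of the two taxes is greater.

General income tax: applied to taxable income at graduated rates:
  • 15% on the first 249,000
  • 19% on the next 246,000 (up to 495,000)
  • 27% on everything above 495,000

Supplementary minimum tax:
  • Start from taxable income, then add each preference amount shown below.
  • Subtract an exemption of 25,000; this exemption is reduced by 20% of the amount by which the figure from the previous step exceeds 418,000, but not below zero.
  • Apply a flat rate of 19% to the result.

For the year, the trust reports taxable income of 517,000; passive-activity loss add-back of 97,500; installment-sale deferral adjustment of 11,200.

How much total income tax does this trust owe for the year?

Supplementary minimum tax:
  Adjusted income: 517,000 + 97,500 + 11,200 = 625,700
  Exemption: 20% × (625,700 − 418,000) = 41,540 ≥ 25,000, so the exemption is fully phased out
  Base: 625,700 − 0 = 625,700
  625,700 × 19% = 118,883

General income tax:
  249,000 × 15% = 37,350
  246,000 × 19% = 46,740
  22,000 × 27% = 5,940
  → 90,030

118,883 > 90,030, so the supplementary minimum tax is the binding amount.

118,883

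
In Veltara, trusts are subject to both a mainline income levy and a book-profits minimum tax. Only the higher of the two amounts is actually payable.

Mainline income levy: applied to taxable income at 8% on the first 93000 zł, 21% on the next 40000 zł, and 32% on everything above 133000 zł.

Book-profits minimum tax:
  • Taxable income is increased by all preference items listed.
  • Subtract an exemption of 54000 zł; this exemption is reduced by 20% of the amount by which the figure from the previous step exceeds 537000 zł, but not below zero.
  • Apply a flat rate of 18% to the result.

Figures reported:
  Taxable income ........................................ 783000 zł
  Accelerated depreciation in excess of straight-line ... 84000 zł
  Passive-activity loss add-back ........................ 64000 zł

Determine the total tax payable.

Book-profits minimum tax:
  Adjusted income: 783000 zł + 84000 zł + 64000 zł = 931000 zł
  Exemption: 20% × (931000 zł − 537000 zł) = 78800 zł ≥ 54000 zł, so the exemption is fully phased out
  Base: 931000 zł − 0 zł = 931000 zł
  931000 zł × 18% = 167580 zł

Mainline income levy:
  93000 zł × 8% = 7440 zł
  40000 zł × 21% = 8400 zł
  650000 zł × 32% = 208000 zł
  → 223840 zł

223840 zł > 167580 zł, so the mainline income levy governs.

223840 zł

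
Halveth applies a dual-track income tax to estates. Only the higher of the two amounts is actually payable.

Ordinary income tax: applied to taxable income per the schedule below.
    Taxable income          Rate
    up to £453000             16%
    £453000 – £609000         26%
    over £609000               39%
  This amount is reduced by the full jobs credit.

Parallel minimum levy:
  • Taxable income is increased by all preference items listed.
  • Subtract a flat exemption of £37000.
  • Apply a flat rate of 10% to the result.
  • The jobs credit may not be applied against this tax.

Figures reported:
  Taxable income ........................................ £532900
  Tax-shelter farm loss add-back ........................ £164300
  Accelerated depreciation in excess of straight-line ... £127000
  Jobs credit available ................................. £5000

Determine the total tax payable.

£88254

Ordinary income tax:
  £453000 × 16% = £72480
  £79900 × 26% = £20774
  → £93254
  Less jobs credit £5000 → £88254

Parallel minimum levy:
  Adjusted income: £532900 + £164300 + £127000 = £824200
  Less exemption £37000 → base £787200
  £787200 × 10% = £78720

£88254 > £78720, so the ordinary income tax governs.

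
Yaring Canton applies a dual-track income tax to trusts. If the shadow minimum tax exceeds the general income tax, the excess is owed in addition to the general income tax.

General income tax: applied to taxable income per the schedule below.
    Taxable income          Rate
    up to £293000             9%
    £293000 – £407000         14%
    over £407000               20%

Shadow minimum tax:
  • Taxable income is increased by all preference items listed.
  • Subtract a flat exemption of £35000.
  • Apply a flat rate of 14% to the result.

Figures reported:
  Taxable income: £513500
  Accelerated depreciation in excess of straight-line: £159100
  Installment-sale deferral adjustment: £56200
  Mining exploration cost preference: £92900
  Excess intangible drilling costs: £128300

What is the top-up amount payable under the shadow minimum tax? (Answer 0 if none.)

Shadow minimum tax:
  Adjusted income: £513500 + £159100 + £56200 + £92900 + £128300 = £950000
  Less exemption £35000 → base £915000
  £915000 × 14% = £128100

General income tax:
  £293000 × 9% = £26370
  £114000 × 14% = £15960
  £106500 × 20% = £21300
  → £63630

Excess of shadow minimum tax over general income tax: £128100 − £63630 = £64470.

£64470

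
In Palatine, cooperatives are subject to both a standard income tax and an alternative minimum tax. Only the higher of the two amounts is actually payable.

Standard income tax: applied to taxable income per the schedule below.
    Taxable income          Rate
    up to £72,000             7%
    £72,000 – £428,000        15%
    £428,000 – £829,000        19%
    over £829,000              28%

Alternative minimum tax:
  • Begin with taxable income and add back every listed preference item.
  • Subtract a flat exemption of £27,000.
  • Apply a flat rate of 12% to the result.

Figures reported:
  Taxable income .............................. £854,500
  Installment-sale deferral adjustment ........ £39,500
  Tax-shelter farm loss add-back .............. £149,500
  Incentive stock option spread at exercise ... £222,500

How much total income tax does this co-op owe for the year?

Alternative minimum tax:
  Adjusted income: £854,500 + £39,500 + £149,500 + £222,500 = £1,266,000
  Less exemption £27,000 → base £1,239,000
  £1,239,000 × 12% = £148,680

Standard income tax:
  £72,000 × 7% = £5,040
  £356,000 × 15% = £53,400
  £401,000 × 19% = £76,190
  £25,500 × 28% = £7,140
  → £141,770

£148,680 > £141,770, so the alternative minimum tax is the binding amount.

£148,680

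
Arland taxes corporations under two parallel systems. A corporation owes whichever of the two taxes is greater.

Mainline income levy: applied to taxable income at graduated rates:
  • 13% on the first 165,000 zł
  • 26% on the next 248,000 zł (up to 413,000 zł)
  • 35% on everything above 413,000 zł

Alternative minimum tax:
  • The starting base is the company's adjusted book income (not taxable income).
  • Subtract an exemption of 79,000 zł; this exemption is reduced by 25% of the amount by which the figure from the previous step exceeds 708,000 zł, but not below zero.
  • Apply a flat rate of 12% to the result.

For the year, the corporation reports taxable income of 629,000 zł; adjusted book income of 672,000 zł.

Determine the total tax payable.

161,530 zł

Alternative minimum tax:
  Base (adjusted book income): 672,000 zł
  Exemption: 672,000 zł ≤ 708,000 zł, so full 79,000 zł applies
  Base: 672,000 zł − 79,000 zł = 593,000 zł
  593,000 zł × 12% = 71,160 zł

Mainline income levy:
  165,000 zł × 13% = 21,450 zł
  248,000 zł × 26% = 64,480 zł
  216,000 zł × 35% = 75,600 zł
  → 161,530 zł

161,530 zł > 71,160 zł, so the mainline income levy governs.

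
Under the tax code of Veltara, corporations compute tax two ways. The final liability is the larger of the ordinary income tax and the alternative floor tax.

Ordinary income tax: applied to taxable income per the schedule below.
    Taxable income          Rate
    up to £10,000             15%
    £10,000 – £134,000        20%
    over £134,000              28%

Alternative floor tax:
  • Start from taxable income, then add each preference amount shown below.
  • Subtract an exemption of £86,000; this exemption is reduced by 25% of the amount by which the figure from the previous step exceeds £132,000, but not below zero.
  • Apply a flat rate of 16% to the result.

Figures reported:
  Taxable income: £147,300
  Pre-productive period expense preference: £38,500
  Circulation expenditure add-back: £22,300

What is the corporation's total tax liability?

Alternative floor tax:
  Adjusted income: £147,300 + £38,500 + £22,300 = £208,100
  Exemption: £86,000 − 25% × (£208,100 − £132,000) = £86,000 − £19,025 = £66,975
  Base: £208,100 − £66,975 = £141,125
  £141,125 × 16% = £22,580

Ordinary income tax:
  £10,000 × 15% = £1,500
  £124,000 × 20% = £24,800
  £13,300 × 28% = £3,724
  → £30,024

£30,024 > £22,580, so the ordinary income tax governs.

£30,024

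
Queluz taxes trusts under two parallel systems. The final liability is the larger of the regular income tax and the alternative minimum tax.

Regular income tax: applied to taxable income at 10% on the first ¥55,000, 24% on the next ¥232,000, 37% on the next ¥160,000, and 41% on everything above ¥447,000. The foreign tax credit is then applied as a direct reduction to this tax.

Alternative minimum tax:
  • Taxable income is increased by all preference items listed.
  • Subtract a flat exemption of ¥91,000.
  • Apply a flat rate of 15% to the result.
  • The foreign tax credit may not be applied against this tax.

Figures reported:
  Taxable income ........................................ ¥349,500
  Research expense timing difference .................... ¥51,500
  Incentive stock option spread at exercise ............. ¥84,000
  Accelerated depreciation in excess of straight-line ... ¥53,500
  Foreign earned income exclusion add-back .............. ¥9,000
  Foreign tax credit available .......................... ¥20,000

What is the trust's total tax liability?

Alternative minimum tax:
  Adjusted income: ¥349,500 + ¥51,500 + ¥84,000 + ¥53,500 + ¥9,000 = ¥547,500
  Less exemption ¥91,000 → base ¥456,500
  ¥456,500 × 15% = ¥68,475

Regular income tax:
  ¥55,000 × 10% = ¥5,500
  ¥232,000 × 24% = ¥55,680
  ¥62,500 × 37% = ¥23,125
  → ¥84,305
  Less foreign tax credit ¥20,000 → ¥64,305

¥68,475 > ¥64,305, so the alternative minimum tax is the binding amount.

¥68,475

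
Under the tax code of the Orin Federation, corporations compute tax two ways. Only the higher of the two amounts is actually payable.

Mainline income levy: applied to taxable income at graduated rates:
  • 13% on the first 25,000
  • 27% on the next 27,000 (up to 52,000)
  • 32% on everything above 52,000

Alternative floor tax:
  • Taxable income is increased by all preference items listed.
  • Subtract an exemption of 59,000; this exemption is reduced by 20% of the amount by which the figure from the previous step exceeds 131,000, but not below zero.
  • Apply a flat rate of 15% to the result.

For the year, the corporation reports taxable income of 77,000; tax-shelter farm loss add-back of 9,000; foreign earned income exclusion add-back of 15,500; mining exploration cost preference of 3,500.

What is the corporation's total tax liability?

18,540

Mainline income levy:
  25,000 × 13% = 3,250
  27,000 × 27% = 7,290
  25,000 × 32% = 8,000
  → 18,540

Alternative floor tax:
  Adjusted income: 77,000 + 9,000 + 15,500 + 3,500 = 105,000
  Exemption: 105,000 ≤ 131,000, so full 59,000 applies
  Base: 105,000 − 59,000 = 46,000
  46,000 × 15% = 6,900

18,540 > 6,900, so the mainline income levy governs.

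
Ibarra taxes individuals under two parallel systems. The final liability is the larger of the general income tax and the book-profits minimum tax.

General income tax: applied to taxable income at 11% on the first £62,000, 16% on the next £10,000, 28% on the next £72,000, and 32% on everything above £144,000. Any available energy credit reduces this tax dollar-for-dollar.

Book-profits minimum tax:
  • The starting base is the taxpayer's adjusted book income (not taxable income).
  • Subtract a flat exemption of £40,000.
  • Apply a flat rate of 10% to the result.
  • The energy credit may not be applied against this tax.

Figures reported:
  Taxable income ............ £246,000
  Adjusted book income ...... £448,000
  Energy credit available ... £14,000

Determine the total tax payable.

£47,220

Book-profits minimum tax:
  Base (adjusted book income): £448,000
  Less exemption £40,000 → base £408,000
  £408,000 × 10% = £40,800

General income tax:
  £62,000 × 11% = £6,820
  £10,000 × 16% = £1,600
  £72,000 × 28% = £20,160
  £102,000 × 32% = £32,640
  → £61,220
  Less energy credit £14,000 → £47,220

£47,220 > £40,800, so the general income tax governs.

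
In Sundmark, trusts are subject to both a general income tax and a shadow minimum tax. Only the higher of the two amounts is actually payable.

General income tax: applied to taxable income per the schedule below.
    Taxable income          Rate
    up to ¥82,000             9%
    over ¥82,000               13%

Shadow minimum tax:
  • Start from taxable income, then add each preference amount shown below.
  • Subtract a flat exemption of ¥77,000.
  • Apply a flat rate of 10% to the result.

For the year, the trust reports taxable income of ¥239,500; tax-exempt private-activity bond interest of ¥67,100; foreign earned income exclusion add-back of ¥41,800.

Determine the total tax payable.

Shadow minimum tax:
  Adjusted income: ¥239,500 + ¥67,100 + ¥41,800 = ¥348,400
  Less exemption ¥77,000 → base ¥271,400
  ¥271,400 × 10% = ¥27,140

General income tax:
  ¥82,000 × 9% = ¥7,380
  ¥157,500 × 13% = ¥20,475
  → ¥27,855

¥27,855 > ¥27,140, so the general income tax governs.

¥27,855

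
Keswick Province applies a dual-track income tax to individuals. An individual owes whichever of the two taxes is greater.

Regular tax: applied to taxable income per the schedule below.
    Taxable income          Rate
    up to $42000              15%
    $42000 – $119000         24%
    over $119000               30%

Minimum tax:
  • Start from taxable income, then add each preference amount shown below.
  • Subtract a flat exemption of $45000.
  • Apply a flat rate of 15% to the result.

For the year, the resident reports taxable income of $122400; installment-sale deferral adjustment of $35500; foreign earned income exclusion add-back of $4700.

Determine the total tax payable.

$25800

Regular tax:
  $42000 × 15% = $6300
  $77000 × 24% = $18480
  $3400 × 30% = $1020
  → $25800

Minimum tax:
  Adjusted income: $122400 + $35500 + $4700 = $162600
  Less exemption $45000 → base $117600
  $117600 × 15% = $17640

$25800 > $17640, so the regular tax governs.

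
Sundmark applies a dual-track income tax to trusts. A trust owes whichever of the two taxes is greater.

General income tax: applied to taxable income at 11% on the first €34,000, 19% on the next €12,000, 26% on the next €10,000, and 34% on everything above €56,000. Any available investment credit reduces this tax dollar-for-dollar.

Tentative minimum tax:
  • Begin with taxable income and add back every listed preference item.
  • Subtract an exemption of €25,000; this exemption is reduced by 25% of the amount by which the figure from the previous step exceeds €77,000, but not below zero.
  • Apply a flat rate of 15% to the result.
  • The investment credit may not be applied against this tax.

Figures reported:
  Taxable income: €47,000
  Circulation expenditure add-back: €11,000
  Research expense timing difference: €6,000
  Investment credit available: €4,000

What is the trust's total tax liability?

€5,850

General income tax:
  €34,000 × 11% = €3,740
  €12,000 × 19% = €2,280
  €1,000 × 26% = €260
  → €6,280
  Less investment credit €4,000 → €2,280

Tentative minimum tax:
  Adjusted income: €47,000 + €11,000 + €6,000 = €64,000
  Exemption: €64,000 ≤ €77,000, so full €25,000 applies
  Base: €64,000 − €25,000 = €39,000
  €39,000 × 15% = €5,850

€5,850 > €2,280, so the tentative minimum tax is the binding amount.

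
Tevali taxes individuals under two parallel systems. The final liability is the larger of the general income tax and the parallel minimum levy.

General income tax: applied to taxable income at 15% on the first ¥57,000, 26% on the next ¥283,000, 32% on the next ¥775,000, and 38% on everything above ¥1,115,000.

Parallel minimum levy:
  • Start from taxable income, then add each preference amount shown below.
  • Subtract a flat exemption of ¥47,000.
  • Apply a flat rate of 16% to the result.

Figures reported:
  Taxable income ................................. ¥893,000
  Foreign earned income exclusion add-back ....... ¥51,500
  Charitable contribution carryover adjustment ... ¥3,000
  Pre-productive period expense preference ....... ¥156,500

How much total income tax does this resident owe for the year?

General income tax:
  ¥57,000 × 15% = ¥8,550
  ¥283,000 × 26% = ¥73,580
  ¥553,000 × 32% = ¥176,960
  → ¥259,090

Parallel minimum levy:
  Adjusted income: ¥893,000 + ¥51,500 + ¥3,000 + ¥156,500 = ¥1,104,000
  Less exemption ¥47,000 → base ¥1,057,000
  ¥1,057,000 × 16% = ¥169,120

¥259,090 > ¥169,120, so the general income tax governs.

¥259,090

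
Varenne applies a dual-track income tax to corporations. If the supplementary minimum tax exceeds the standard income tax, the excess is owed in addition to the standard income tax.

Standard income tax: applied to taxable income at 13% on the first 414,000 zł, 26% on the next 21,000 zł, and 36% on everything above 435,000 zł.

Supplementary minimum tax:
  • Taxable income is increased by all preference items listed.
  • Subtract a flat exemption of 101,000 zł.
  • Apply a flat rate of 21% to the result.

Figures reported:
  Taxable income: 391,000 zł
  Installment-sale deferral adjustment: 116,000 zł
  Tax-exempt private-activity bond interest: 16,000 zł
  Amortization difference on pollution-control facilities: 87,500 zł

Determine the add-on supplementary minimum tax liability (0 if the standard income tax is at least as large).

56,165 zł

Standard income tax:
  391,000 zł × 13% = 50,830 zł

Supplementary minimum tax:
  Adjusted income: 391,000 zł + 116,000 zł + 16,000 zł + 87,500 zł = 610,500 zł
  Less exemption 101,000 zł → base 509,500 zł
  509,500 zł × 21% = 106,995 zł

Excess of supplementary minimum tax over standard income tax: 106,995 zł − 50,830 zł = 56,165 zł.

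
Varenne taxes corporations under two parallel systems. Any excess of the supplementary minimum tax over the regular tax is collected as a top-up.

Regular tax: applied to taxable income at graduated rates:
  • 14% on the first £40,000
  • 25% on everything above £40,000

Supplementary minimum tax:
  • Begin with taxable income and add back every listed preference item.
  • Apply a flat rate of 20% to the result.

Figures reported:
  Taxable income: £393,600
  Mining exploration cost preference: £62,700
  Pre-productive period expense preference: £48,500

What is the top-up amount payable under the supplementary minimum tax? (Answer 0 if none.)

Regular tax:
  £40,000 × 14% = £5,600
  £353,600 × 25% = £88,400
  → £94,000

Supplementary minimum tax:
  Adjusted income: £393,600 + £62,700 + £48,500 = £504,800
  £504,800 × 20% = £100,960

Excess of supplementary minimum tax over regular tax: £100,960 − £94,000 = £6,960.

£6,960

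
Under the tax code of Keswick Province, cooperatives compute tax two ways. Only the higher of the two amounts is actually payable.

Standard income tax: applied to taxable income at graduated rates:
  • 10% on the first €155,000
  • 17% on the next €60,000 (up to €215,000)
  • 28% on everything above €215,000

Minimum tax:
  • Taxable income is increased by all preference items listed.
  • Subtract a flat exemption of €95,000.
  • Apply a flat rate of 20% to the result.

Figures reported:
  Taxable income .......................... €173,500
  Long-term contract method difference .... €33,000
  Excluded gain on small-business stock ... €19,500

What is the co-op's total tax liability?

Minimum tax:
  Adjusted income: €173,500 + €33,000 + €19,500 = €226,000
  Less exemption €95,000 → base €131,000
  €131,000 × 20% = €26,200

Standard income tax:
  €155,000 × 10% = €15,500
  €18,500 × 17% = €3,145
  → €18,645

€26,200 > €18,645, so the minimum tax is the binding amount.

€26,200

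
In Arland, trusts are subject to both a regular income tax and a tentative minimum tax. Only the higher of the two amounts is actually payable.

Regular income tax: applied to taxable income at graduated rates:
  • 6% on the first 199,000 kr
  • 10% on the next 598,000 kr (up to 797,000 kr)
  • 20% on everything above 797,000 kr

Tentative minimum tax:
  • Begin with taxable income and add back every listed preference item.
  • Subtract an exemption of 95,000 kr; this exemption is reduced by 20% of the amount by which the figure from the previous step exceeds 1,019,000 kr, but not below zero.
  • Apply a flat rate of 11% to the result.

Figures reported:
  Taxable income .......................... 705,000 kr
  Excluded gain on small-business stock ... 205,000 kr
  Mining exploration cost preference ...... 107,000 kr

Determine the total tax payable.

Tentative minimum tax:
  Adjusted income: 705,000 kr + 205,000 kr + 107,000 kr = 1,017,000 kr
  Exemption: 1,017,000 kr ≤ 1,019,000 kr, so full 95,000 kr applies
  Base: 1,017,000 kr − 95,000 kr = 922,000 kr
  922,000 kr × 11% = 101,420 kr

Regular income tax:
  199,000 kr × 6% = 11,940 kr
  506,000 kr × 10% = 50,600 kr
  → 62,540 kr

101,420 kr > 62,540 kr, so the tentative minimum tax is the binding amount.

101,420 kr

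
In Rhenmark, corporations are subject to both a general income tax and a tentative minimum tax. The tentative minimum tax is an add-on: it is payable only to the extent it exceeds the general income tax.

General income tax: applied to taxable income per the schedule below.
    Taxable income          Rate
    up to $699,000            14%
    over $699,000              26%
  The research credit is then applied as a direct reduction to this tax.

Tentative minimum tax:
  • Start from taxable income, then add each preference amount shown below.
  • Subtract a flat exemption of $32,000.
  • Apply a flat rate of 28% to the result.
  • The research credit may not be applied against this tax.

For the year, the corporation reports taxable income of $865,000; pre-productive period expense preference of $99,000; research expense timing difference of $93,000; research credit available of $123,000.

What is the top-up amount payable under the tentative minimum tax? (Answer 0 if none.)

$268,980

General income tax:
  $699,000 × 14% = $97,860
  $166,000 × 26% = $43,160
  → $141,020
  Less research credit $123,000 → $18,020

Tentative minimum tax:
  Adjusted income: $865,000 + $99,000 + $93,000 = $1,057,000
  Less exemption $32,000 → base $1,025,000
  $1,025,000 × 28% = $287,000

Excess of tentative minimum tax over general income tax: $287,000 − $18,020 = $268,980.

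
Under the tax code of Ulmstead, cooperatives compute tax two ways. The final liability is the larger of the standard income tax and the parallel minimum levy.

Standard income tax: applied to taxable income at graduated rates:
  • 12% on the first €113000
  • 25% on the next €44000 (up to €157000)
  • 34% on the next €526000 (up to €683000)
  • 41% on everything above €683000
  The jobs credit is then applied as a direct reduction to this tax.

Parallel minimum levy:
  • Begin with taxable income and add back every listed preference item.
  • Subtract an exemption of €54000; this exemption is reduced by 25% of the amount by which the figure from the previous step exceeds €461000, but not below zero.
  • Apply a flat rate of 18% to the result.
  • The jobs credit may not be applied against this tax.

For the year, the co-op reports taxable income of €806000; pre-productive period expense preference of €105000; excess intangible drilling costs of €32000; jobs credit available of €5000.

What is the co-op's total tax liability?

€248830

Standard income tax:
  €113000 × 12% = €13560
  €44000 × 25% = €11000
  €526000 × 34% = €178840
  €123000 × 41% = €50430
  → €253830
  Less jobs credit €5000 → €248830

Parallel minimum levy:
  Adjusted income: €806000 + €105000 + €32000 = €943000
  Exemption: 25% × (€943000 − €461000) = €120500 ≥ €54000, so the exemption is fully phased out
  Base: €943000 − €0 = €943000
  €943000 × 18% = €169740

€248830 > €169740, so the standard income tax governs.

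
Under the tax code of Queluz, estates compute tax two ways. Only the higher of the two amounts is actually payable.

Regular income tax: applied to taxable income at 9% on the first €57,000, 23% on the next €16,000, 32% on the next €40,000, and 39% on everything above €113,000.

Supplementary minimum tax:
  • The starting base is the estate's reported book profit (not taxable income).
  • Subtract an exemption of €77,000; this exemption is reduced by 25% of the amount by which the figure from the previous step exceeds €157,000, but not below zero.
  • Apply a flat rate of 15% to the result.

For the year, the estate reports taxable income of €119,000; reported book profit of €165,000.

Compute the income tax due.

Regular income tax:
  €57,000 × 9% = €5,130
  €16,000 × 23% = €3,680
  €40,000 × 32% = €12,800
  €6,000 × 39% = €2,340
  → €23,950

Supplementary minimum tax:
  Base (reported book profit): €165,000
  Exemption: €77,000 − 25% × (€165,000 − €157,000) = €77,000 − €2,000 = €75,000
  Base: €165,000 − €75,000 = €90,000
  €90,000 × 15% = €13,500

€23,950 > €13,500, so the regular income tax governs.

€23,950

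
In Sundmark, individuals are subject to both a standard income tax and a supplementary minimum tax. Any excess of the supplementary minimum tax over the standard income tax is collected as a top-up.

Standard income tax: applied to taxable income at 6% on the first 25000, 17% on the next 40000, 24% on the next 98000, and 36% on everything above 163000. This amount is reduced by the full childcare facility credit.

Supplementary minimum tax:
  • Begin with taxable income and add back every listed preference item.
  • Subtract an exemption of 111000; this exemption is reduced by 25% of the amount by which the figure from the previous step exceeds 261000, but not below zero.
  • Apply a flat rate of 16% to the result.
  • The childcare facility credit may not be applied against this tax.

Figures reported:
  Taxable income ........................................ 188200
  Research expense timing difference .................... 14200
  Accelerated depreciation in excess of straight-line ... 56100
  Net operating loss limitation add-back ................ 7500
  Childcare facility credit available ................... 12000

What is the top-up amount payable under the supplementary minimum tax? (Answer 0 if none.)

0

Supplementary minimum tax:
  Adjusted income: 188200 + 14200 + 56100 + 7500 = 266000
  Exemption: 111000 − 25% × (266000 − 261000) = 111000 − 1250 = 109750
  Base: 266000 − 109750 = 156250
  156250 × 16% = 25000

Standard income tax:
  25000 × 6% = 1500
  40000 × 17% = 6800
  98000 × 24% = 23520
  25200 × 36% = 9072
  → 40892
  Less childcare facility credit 12000 → 28892

25000 ≤ 28892, so no add-on is due.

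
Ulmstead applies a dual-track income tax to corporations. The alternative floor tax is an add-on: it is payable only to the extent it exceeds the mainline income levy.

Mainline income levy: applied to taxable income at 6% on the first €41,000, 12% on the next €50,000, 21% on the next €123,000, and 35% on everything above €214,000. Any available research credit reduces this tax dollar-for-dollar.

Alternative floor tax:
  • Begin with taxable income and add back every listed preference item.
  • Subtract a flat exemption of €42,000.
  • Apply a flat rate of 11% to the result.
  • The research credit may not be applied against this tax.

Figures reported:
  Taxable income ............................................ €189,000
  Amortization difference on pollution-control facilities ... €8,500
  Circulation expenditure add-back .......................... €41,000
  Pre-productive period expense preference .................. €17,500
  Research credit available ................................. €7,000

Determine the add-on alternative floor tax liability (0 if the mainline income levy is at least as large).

€1,500

Mainline income levy:
  €41,000 × 6% = €2,460
  €50,000 × 12% = €6,000
  €98,000 × 21% = €20,580
  → €29,040
  Less research credit €7,000 → €22,040

Alternative floor tax:
  Adjusted income: €189,000 + €8,500 + €41,000 + €17,500 = €256,000
  Less exemption €42,000 → base €214,000
  €214,000 × 11% = €23,540

Excess of alternative floor tax over mainline income levy: €23,540 − €22,040 = €1,500.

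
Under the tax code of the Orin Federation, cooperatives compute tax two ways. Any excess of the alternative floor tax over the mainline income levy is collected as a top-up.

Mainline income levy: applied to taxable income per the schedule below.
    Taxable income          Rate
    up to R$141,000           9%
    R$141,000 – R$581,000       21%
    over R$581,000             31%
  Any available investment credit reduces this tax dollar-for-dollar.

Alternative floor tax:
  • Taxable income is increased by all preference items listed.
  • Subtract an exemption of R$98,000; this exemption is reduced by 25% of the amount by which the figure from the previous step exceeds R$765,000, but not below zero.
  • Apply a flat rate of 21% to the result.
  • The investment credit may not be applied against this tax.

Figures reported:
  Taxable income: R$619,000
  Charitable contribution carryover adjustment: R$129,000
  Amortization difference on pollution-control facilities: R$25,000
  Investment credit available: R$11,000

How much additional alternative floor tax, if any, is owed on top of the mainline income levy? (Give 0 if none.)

R$36,300

Alternative floor tax:
  Adjusted income: R$619,000 + R$129,000 + R$25,000 = R$773,000
  Exemption: R$98,000 − 25% × (R$773,000 − R$765,000) = R$98,000 − R$2,000 = R$96,000
  Base: R$773,000 − R$96,000 = R$677,000
  R$677,000 × 21% = R$142,170

Mainline income levy:
  R$141,000 × 9% = R$12,690
  R$440,000 × 21% = R$92,400
  R$38,000 × 31% = R$11,780
  → R$116,870
  Less investment credit R$11,000 → R$105,870

Excess of alternative floor tax over mainline income levy: R$142,170 − R$105,870 = R$36,300.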